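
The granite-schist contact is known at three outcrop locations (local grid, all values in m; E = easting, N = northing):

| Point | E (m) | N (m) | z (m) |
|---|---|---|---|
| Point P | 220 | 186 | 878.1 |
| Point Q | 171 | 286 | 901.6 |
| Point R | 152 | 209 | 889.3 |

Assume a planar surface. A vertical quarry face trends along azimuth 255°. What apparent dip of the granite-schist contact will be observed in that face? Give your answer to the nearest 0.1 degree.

Let the plane be z = a·E + b·N + c.
Point Q−Point P: −49a + 100b = 23.5;  Point R−Point P: −68a + 23b = 11.2.
Solving gives a = −0.10215, b = 0.18495.
Unit vector along 255° is (sin 255°, cos 255°) = (-0.9659, -0.2588).
Slope in that direction = a·(-0.9659) + b·(-0.2588) = 0.05080.
Apparent dip = arctan|0.05080| = 2.9° (true dip is 11.9°, so apparent ≤ true as expected).

2.9°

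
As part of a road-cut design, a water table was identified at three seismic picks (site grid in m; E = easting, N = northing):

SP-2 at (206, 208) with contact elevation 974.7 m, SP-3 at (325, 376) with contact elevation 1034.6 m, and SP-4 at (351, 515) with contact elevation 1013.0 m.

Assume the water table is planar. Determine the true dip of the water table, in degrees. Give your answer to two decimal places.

46.10°

Two edge vectors: SP-2→SP-3 = (119, 168, 59.9), SP-2→SP-4 = (145, 307, 38.3).
Normal n = (SP-2→SP-3) × (SP-2→SP-4) = (-11954.9, 4127.8, 12173).
So ∂z/∂E = −n_x/n_z = 0.98208 and ∂z/∂N = −n_y/n_z = −0.33909.
Gradient magnitude |∇z| = √(a² + b²) = √(0.96449 + 0.11499) = 1.03898.
True dip = arctan(1.03898) = 46.10°, dipping toward WNW (azimuth ≈ 289°).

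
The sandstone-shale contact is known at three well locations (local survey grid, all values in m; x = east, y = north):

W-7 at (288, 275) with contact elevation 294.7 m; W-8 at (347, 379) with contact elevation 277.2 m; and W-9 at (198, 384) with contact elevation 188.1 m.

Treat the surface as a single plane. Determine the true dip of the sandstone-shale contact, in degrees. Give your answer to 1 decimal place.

Let the plane be z = a·x + b·y + c.
W-8−W-7: 59a + 104b = −17.5;  W-9−W-7: −90a + 109b = −106.6.
Solving gives a = 0.58127, b = −0.49803.
Gradient magnitude |∇z| = √(a² + b²) = √(0.33788 + 0.24803) = 0.76545.
True dip = arctan(0.76545) = 37.4°, dipping toward NW (azimuth ≈ 311°).

37.4°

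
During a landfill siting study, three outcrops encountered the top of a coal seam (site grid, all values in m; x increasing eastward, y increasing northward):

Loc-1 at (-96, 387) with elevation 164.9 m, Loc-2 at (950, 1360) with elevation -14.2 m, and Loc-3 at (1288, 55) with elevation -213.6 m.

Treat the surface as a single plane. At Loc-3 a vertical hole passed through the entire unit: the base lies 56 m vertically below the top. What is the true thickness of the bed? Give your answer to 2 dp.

Let the plane be z = a·x + b·y + c.
Loc-2−Loc-1: 1046a + 973b = −179.1;  Loc-3−Loc-1: 1384a − 332b = −378.5.
Solving gives a = −0.25252, b = 0.08739.
|∇z| = √(a²+b²) = 0.26721, so dip δ = arctan(0.26721) = 14.96°.
True thickness = vertical thickness × cos δ = 56 × cos 14.96° = 54.10 m.

54.10 m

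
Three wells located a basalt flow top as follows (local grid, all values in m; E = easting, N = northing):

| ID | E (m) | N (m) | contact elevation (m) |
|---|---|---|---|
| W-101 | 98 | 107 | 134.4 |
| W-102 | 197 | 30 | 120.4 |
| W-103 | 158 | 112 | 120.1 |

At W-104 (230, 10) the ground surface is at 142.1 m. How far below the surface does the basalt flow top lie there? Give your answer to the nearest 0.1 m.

27.0 m

Two edge vectors: W-101→W-102 = (99, -77, -14), W-101→W-103 = (60, 5, -14.3).
Normal n = (W-101→W-102) × (W-101→W-103) = (1171.1, 575.7, 5115).
So ∂z/∂E = −n_x/n_z = −0.22895 and ∂z/∂N = −n_y/n_z = −0.11255.
Intercept c from W-101: 134.4 + 22.44 + 12.04 = 168.88.
At (230, 10): z_contact = −52.66 − 1.13 + 168.88 = 115.10 m.
Depth below ground = 142.1 − 115.10 = 27.0 m.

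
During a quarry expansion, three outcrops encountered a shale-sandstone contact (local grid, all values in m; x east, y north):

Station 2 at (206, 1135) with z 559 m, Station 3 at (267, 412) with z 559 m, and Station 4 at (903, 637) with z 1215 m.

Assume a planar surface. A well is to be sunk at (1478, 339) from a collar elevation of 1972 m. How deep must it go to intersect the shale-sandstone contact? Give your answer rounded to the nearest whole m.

Let the plane be z = a·x + b·y + c.
Station 3−Station 2: 61a − 723b = 0;  Station 4−Station 2: 697a − 498b = 656.
Solving gives a = 1.00155, b = 0.08450.
Then c = 559 − a·206 − b·1135 = 256.77.
At (1478, 339): z_contact = 1480.3 + 28.6 + 256.77 = 1765.7 m.
Depth below ground = 1972 − 1765.7 = 206 m.

206 m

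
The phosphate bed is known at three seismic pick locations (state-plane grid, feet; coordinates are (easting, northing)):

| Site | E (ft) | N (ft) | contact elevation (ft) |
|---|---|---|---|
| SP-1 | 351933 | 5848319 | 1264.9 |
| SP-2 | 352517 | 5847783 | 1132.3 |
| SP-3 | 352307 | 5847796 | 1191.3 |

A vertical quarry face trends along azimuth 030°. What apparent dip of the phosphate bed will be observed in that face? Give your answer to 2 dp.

Let the plane be z = a·E + b·N + c.
SP-2−SP-1: 584a − 536b = −132.6;  SP-3−SP-1: 374a − 523b = −73.6.
Solving gives a = −0.28485, b = −0.06297.
Unit vector along 030° is (sin 30°, cos 30°) = (0.5000, 0.8660).
Slope in that direction = a·(0.5000) + b·(0.8660) = −0.19696.
Apparent dip = arctan|0.19696| = 11.14° (true dip is 16.3°, so apparent ≤ true as expected).

11.14°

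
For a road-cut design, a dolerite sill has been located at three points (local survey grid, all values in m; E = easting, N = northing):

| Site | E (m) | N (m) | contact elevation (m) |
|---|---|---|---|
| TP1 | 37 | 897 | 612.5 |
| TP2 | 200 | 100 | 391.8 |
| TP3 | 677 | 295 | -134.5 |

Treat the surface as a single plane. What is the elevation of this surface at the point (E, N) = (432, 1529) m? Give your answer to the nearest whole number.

199 m

Let the plane be z = a·E + b·N + c.
TP2−TP1: 163a − 797b = −220.7;  TP3−TP1: 640a − 602b = −747.
Solving gives a = −1.12269, b = 0.04730.
Then c = 612.5 − a·37 − b·897 = 611.61.
At (432, 1529): z = −485.0 + 72.3 + 611.61 = 198.9 m.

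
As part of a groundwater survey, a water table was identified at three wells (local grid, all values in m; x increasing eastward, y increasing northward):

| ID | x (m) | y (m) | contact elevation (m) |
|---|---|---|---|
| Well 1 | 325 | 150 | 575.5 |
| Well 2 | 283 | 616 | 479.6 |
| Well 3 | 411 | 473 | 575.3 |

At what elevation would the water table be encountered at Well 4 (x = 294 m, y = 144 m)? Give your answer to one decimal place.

Two edge vectors: Well 1→Well 2 = (-42, 466, -95.9), Well 1→Well 3 = (86, 323, -0.2).
Normal n = (Well 1→Well 2) × (Well 1→Well 3) = (30882.5, -8255.8, -53642).
So ∂z/∂x = −n_x/n_z = 0.57571 and ∂z/∂y = −n_y/n_z = −0.15391.
Intercept c from Well 1: 575.5 − 187.11 + 23.09 = 411.48.
At (294, 144): z = 169.3 − 22.2 + 411.48 = 558.6 m.

558.6 m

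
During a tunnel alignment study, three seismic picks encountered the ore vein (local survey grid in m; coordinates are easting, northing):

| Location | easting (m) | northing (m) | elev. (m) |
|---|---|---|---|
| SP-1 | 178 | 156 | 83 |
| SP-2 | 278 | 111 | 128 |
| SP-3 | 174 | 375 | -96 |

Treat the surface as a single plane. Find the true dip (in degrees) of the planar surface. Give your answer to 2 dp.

Let the plane be z = a·easting + b·northing + c.
SP-2−SP-1: 100a − 45b = 45;  SP-3−SP-1: −4a + 219b = −179.
Solving gives a = 0.08287, b = −0.81584.
Gradient magnitude |∇z| = √(a² + b²) = √(0.00687 + 0.66559) = 0.82004.
True dip = arctan(0.82004) = 39.35°, dipping toward N (azimuth ≈ 354°).

39.35°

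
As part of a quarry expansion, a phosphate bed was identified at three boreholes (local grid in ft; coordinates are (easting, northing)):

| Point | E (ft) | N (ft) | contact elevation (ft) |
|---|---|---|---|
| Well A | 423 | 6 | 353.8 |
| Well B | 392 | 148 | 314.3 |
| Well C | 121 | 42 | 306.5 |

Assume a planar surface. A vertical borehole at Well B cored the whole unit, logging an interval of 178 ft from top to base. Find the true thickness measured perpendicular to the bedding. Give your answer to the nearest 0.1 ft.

171.4 ft

Let the plane be z = a·E + b·N + c.
Well B−Well A: −31a + 142b = −39.5;  Well C−Well A: −302a + 36b = −47.3.
Solving gives a = 0.12676, b = −0.25050.
|∇z| = √(a²+b²) = 0.28074, so dip δ = arctan(0.28074) = 15.68°.
True thickness = vertical thickness × cos δ = 178 × cos 15.68° = 171.4 ft.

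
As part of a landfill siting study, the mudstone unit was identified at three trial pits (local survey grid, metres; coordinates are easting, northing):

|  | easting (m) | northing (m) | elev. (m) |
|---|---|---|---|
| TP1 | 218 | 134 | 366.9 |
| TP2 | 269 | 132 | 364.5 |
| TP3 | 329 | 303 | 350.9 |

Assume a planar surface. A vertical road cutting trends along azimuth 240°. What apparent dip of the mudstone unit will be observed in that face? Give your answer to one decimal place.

4.2°

Two edge vectors: TP1→TP2 = (51, -2, -2.4), TP1→TP3 = (111, 169, -16).
Normal n = (TP1→TP2) × (TP1→TP3) = (437.6, 549.6, 8841).
So ∂z/∂easting = −n_x/n_z = −0.04950 and ∂z/∂northing = −n_y/n_z = −0.06216.
Unit vector along 240° is (sin 240°, cos 240°) = (-0.8660, -0.5000).
Slope in that direction = a·(-0.8660) + b·(-0.5000) = 0.07395.
Apparent dip = arctan|0.07395| = 4.2° (true dip is 4.5°, so apparent ≤ true as expected).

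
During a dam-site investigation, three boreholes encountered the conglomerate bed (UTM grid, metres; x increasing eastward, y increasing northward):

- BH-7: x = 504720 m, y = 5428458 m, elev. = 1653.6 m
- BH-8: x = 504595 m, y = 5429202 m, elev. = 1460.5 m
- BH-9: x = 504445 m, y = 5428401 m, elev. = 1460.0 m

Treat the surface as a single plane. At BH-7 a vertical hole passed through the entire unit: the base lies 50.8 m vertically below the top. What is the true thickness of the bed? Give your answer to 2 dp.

Let the plane be z = a·x + b·y + c.
BH-8−BH-7: −125a + 744b = −193.1;  BH-9−BH-7: −275a − 57b = −193.6.
Solving gives a = 0.73229, b = −0.13651.
|∇z| = √(a²+b²) = 0.74491, so dip δ = arctan(0.74491) = 36.68°.
True thickness = vertical thickness × cos δ = 50.8 × cos 36.68° = 40.74 m.

40.74 m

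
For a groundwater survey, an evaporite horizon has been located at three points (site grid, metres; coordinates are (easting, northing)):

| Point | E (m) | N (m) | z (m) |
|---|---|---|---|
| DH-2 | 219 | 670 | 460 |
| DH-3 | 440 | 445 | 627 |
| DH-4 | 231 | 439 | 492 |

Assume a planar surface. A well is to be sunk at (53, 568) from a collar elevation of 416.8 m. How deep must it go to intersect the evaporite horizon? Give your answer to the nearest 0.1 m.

53.8 m

Let the plane be z = a·E + b·N + c.
DH-3−DH-2: 221a − 225b = 167;  DH-4−DH-2: 12a − 231b = 32.
Solving gives a = 0.64894, b = −0.10482.
Then c = 460 − a·219 − b·670 = 388.11.
At (53, 568): z_contact = 34.39 − 59.54 + 388.11 = 362.97 m.
Depth below ground = 416.8 − 362.97 = 53.8 m.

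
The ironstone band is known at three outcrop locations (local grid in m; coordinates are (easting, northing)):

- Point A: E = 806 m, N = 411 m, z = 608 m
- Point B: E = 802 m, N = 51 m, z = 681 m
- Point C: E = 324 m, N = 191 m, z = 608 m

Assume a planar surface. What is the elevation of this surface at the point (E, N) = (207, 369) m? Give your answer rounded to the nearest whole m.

Let the plane be z = a·E + b·N + c.
Point B−Point A: −4a − 360b = 73;  Point C−Point A: −482a − 220b = 0.
Solving gives a = 0.09303, b = −0.20381.
Then c = 608 − a·806 − b·411 = 616.79.
At (207, 369): z = 19.3 − 75.2 + 616.79 = 560.8 m.

561 m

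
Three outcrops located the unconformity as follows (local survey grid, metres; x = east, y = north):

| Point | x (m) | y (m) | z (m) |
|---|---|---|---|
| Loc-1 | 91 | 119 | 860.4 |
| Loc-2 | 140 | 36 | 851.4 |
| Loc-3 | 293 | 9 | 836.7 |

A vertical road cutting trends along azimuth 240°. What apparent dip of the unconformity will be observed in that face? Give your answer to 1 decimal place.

2.6°

Two edge vectors: Loc-1→Loc-2 = (49, -83, -9), Loc-1→Loc-3 = (202, -110, -23.7).
Normal n = (Loc-1→Loc-2) × (Loc-1→Loc-3) = (977.1, -656.7, 11376).
So ∂z/∂x = −n_x/n_z = −0.08589 and ∂z/∂y = −n_y/n_z = 0.05773.
Unit vector along 240° is (sin 240°, cos 240°) = (-0.8660, -0.5000).
Slope in that direction = a·(-0.8660) + b·(-0.5000) = 0.04552.
Apparent dip = arctan|0.04552| = 2.6° (true dip is 5.9°, so apparent ≤ true as expected).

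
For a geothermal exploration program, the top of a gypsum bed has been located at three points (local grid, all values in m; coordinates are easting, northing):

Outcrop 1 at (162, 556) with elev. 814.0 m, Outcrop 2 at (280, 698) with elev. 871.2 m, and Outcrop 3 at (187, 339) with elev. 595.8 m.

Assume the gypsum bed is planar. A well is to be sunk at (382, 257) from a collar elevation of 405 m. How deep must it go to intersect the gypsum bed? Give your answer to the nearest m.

Two edge vectors: Outcrop 1→Outcrop 2 = (118, 142, 57.2), Outcrop 1→Outcrop 3 = (25, -217, -218.2).
Normal n = (Outcrop 1→Outcrop 2) × (Outcrop 1→Outcrop 3) = (-18572, 27177.6, -29156).
So ∂z/∂easting = −n_x/n_z = −0.63699 and ∂z/∂northing = −n_y/n_z = 0.93214.
Intercept c from Outcrop 1: 814 + 103.19 − 518.27 = 398.92.
At (382, 257): z_contact = −243.3 + 239.6 + 398.92 = 395.2 m.
Depth below ground = 405 − 395.2 = 10 m.

10 m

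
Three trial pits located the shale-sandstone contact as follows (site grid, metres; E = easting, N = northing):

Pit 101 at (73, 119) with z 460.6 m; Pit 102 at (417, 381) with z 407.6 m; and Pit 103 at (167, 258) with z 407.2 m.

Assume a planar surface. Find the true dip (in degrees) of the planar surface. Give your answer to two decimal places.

Let the plane be z = a·E + b·N + c.
Pit 102−Pit 101: 344a + 262b = −53;  Pit 103−Pit 101: 94a + 139b = −53.4.
Solving gives a = 0.28566, b = −0.57735.
Gradient magnitude |∇z| = √(a² + b²) = √(0.08160 + 0.33333) = 0.64415.
True dip = arctan(0.64415) = 32.79°, dipping toward NNW (azimuth ≈ 334°).

32.79°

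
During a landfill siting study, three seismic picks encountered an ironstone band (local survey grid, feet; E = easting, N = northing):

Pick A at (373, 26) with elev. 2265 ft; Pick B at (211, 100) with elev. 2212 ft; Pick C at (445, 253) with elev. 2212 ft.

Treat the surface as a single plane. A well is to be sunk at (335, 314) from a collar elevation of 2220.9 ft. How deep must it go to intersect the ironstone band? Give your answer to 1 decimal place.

Let the plane be z = a·E + b·N + c.
Pick B−Pick A: −162a + 74b = −53;  Pick C−Pick A: 72a + 227b = −53.
Solving gives a = 0.19260, b = −0.29457.
Then c = 2265 − a·373 − b·26 = 2200.82.
At (335, 314): z_contact = 64.52 − 92.50 + 2200.82 = 2172.84 ft.
Depth below ground = 2220.9 − 2172.84 = 48.1 ft.

48.1 ft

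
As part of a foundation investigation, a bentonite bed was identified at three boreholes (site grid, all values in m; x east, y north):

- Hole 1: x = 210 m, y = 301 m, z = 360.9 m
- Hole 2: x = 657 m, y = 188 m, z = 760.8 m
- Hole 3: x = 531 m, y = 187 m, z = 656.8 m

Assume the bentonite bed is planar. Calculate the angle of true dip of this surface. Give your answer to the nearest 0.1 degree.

41.0°

Two edge vectors: Hole 1→Hole 2 = (447, -113, 399.9), Hole 1→Hole 3 = (321, -114, 295.9).
Normal n = (Hole 1→Hole 2) × (Hole 1→Hole 3) = (12151.9, -3899.4, -14685).
So ∂z/∂x = −n_x/n_z = 0.82750 and ∂z/∂y = −n_y/n_z = −0.26554.
Gradient magnitude |∇z| = √(a² + b²) = √(0.68476 + 0.07051) = 0.86906.
True dip = arctan(0.86906) = 41.0°, dipping toward WNW (azimuth ≈ 288°).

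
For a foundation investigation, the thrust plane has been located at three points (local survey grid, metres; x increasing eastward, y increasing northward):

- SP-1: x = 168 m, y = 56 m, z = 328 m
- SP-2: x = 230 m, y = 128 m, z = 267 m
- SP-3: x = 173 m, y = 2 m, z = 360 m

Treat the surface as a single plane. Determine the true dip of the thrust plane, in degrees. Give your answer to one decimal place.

33.9°

Let the plane be z = a·x + b·y + c.
SP-2−SP-1: 62a + 72b = −61;  SP-3−SP-1: 5a − 54b = 32.
Solving gives a = −0.26699, b = −0.61731.
Gradient magnitude |∇z| = √(a² + b²) = √(0.07128 + 0.38108) = 0.67258.
True dip = arctan(0.67258) = 33.9°, dipping toward NNE (azimuth ≈ 023°).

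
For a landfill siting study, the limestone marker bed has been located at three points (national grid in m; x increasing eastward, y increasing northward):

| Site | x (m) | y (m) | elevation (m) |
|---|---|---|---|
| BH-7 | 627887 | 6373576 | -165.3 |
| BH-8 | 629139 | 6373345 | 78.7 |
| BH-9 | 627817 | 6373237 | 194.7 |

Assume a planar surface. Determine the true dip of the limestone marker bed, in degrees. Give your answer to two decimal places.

Let the plane be z = a·x + b·y + c.
BH-8−BH-7: 1252a − 231b = 244;  BH-9−BH-7: −70a − 339b = 360.
Solving gives a = −0.00101, b = −1.06174.
Gradient magnitude |∇z| = √(a² + b²) = √(0.00000 + 1.12729) = 1.06174.
True dip = arctan(1.06174) = 46.72°, dipping toward N (azimuth ≈ 000°).

46.72°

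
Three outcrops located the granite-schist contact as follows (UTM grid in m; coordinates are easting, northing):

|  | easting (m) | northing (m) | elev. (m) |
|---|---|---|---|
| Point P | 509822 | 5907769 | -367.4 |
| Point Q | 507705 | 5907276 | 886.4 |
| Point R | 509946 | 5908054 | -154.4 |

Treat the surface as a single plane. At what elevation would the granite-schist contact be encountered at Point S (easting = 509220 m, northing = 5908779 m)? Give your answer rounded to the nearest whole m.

Let the plane be z = a·easting + b·northing + c.
Point Q−Point P: −2117a − 493b = 1253.8;  Point R−Point P: 124a + 285b = 213.
Solving gives a = −0.85269442, b = 1.11836529.
Then c = -367.4 − a·509822 − b·5907769 = −6172688.83.
At (509220, 5908779): z = −434209.1 + 6608173.4 − 6172688.83 = 1275.5 m.

1275 m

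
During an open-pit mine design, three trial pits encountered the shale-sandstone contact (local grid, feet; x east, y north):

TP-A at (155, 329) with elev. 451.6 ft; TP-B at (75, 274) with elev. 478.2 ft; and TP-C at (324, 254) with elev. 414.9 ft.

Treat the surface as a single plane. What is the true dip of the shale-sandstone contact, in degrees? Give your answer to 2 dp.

15.72°

Two edge vectors: TP-A→TP-B = (-80, -55, 26.6), TP-A→TP-C = (169, -75, -36.7).
Normal n = (TP-A→TP-B) × (TP-A→TP-C) = (4013.5, 1559.4, 15295).
So ∂z/∂x = −n_x/n_z = −0.26241 and ∂z/∂y = −n_y/n_z = −0.10195.
Gradient magnitude |∇z| = √(a² + b²) = √(0.06886 + 0.01039) = 0.28152.
True dip = arctan(0.28152) = 15.72°, dipping toward ENE (azimuth ≈ 069°).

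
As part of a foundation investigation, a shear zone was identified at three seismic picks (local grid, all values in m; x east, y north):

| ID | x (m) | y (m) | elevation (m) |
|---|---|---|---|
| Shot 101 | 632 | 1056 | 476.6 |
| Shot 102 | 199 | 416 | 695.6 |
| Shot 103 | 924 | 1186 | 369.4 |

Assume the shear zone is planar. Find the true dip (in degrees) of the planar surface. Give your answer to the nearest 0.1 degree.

Let the plane be z = a·x + b·y + c.
Shot 102−Shot 101: −433a − 640b = 219;  Shot 103−Shot 101: 292a + 130b = −107.2.
Solving gives a = −0.30736, b = −0.13424.
Gradient magnitude |∇z| = √(a² + b²) = √(0.09447 + 0.01802) = 0.33540.
True dip = arctan(0.33540) = 18.5°, dipping toward ENE (azimuth ≈ 066°).

18.5°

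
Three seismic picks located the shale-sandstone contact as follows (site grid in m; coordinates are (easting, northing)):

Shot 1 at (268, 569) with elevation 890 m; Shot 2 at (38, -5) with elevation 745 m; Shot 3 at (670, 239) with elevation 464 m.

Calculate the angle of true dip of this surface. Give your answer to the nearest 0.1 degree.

Let the plane be z = a·E + b·N + c.
Shot 2−Shot 1: −230a − 574b = −145;  Shot 3−Shot 1: 402a − 330b = −426.
Solving gives a = −0.64137, b = 0.50961.
Gradient magnitude |∇z| = √(a² + b²) = √(0.41135 + 0.25970) = 0.81918.
True dip = arctan(0.81918) = 39.3°, dipping toward SE (azimuth ≈ 128°).

39.3°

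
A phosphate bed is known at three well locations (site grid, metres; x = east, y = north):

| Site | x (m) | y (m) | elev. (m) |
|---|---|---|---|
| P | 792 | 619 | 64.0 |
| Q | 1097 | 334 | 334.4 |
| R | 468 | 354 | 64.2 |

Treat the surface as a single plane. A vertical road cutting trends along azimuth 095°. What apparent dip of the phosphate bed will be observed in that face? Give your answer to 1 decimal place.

24.5°

Let the plane be z = a·x + b·y + c.
Q−P: 305a − 285b = 270.4;  R−P: −324a − 265b = 0.2.
Solving gives a = 0.41347, b = −0.50628.
Unit vector along 095° is (sin 95°, cos 95°) = (0.9962, -0.0872).
Slope in that direction = a·(0.9962) + b·(-0.0872) = 0.45602.
Apparent dip = arctan|0.45602| = 24.5° (true dip is 33.2°, so apparent ≤ true as expected).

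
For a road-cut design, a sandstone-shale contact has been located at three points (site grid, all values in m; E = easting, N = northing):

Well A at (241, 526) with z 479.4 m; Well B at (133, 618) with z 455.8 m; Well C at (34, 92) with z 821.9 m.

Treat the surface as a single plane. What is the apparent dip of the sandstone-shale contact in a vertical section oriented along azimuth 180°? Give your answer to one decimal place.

32.4°

Two edge vectors: Well A→Well B = (-108, 92, -23.6), Well A→Well C = (-207, -434, 342.5).
Normal n = (Well A→Well B) × (Well A→Well C) = (21267.6, 41875.2, 65916).
So ∂z/∂E = −n_x/n_z = −0.32265 and ∂z/∂N = −n_y/n_z = −0.63528.
Unit vector along 180° is (sin 180°, cos 180°) = (0.0000, -1.0000).
Slope in that direction = a·(0.0000) + b·(-1.0000) = 0.63528.
Apparent dip = arctan|0.63528| = 32.4° (true dip is 35.5°, so apparent ≤ true as expected).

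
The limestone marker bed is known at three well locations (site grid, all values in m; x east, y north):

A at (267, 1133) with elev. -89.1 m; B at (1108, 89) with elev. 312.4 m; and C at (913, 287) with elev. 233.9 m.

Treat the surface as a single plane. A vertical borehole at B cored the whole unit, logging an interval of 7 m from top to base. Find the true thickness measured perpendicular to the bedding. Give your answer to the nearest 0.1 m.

Two edge vectors: A→B = (841, -1044, 401.5), A→C = (646, -846, 323).
Normal n = (A→B) × (A→C) = (2457, -12274, -37062).
So ∂z/∂x = −n_x/n_z = 0.06629 and ∂z/∂y = −n_y/n_z = −0.33117.
|∇z| = √(a²+b²) = 0.33774, so dip δ = arctan(0.33774) = 18.66°.
True thickness = vertical thickness × cos δ = 7 × cos 18.66° = 6.6 m.

6.6 m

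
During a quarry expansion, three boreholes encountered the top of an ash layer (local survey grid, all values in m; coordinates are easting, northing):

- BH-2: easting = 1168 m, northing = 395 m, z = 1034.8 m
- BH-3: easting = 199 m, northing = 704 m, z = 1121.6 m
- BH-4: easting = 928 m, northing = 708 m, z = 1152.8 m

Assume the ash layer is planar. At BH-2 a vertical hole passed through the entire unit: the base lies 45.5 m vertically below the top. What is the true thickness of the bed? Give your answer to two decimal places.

Let the plane be z = a·easting + b·northing + c.
BH-3−BH-2: −969a + 309b = 86.8;  BH-4−BH-2: −240a + 313b = 118.
Solving gives a = 0.04056, b = 0.40810.
|∇z| = √(a²+b²) = 0.41011, so dip δ = arctan(0.41011) = 22.30°.
True thickness = vertical thickness × cos δ = 45.5 × cos 22.30° = 42.10 m.

42.10 m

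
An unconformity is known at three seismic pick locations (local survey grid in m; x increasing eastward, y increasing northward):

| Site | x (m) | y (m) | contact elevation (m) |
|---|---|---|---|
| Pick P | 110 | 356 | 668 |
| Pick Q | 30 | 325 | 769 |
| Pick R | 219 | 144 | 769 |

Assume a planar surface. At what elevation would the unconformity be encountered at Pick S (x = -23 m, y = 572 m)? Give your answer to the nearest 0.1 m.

Two edge vectors: Pick P→Pick Q = (-80, -31, 101), Pick P→Pick R = (109, -212, 101).
Normal n = (Pick P→Pick Q) × (Pick P→Pick R) = (18281, 19089, 20339).
So ∂z/∂x = −n_x/n_z = −0.89882 and ∂z/∂y = −n_y/n_z = −0.93854.
Intercept c from Pick P: 668 + 98.87 + 334.12 = 1100.99.
At (-23, 572): z = 20.7 − 536.8 + 1100.99 = 584.8 m.

584.8 m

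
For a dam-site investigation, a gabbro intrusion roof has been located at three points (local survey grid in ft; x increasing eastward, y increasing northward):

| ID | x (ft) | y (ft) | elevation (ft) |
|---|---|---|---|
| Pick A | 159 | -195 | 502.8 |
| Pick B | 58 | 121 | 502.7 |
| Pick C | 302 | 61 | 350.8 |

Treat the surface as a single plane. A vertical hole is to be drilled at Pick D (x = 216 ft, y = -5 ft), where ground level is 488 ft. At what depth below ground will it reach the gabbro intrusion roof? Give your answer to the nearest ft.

Let the plane be z = a·x + b·y + c.
Pick B−Pick A: −101a + 316b = −0.1;  Pick C−Pick A: 143a + 256b = −152.
Solving gives a = −0.67573, b = −0.21629.
Then c = 502.8 − a·159 − b·-195 = 568.06.
At (216, -5): z_contact = −146.0 + 1.1 + 568.06 = 423.2 ft.
Depth below ground = 488 − 423.2 = 65 ft.

65 ft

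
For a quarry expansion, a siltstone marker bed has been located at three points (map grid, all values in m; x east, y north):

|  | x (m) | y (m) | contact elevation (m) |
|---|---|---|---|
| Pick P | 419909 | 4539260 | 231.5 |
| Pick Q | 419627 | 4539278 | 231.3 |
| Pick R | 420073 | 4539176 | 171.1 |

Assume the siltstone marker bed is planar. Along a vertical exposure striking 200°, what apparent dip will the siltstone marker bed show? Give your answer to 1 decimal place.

38.4°

Two edge vectors: Pick P→Pick Q = (-282, 18, -0.2), Pick P→Pick R = (164, -84, -60.4).
Normal n = (Pick P→Pick Q) × (Pick P→Pick R) = (-1104, -17065.6, 20736).
So ∂z/∂x = −n_x/n_z = 0.05324 and ∂z/∂y = −n_y/n_z = 0.82299.
Unit vector along 200° is (sin 200°, cos 200°) = (-0.3420, -0.9397).
Slope in that direction = a·(-0.3420) + b·(-0.9397) = −0.79157.
Apparent dip = arctan|0.79157| = 38.4° (true dip is 39.5°, so apparent ≤ true as expected).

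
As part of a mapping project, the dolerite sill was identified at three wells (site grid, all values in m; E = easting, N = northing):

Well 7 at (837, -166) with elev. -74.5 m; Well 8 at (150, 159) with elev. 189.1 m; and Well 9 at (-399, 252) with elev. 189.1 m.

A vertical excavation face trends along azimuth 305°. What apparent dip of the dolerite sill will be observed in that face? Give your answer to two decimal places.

Two edge vectors: Well 7→Well 8 = (-687, 325, 263.6), Well 7→Well 9 = (-1236, 418, 263.6).
Normal n = (Well 7→Well 8) × (Well 7→Well 9) = (-24514.8, -144716.4, 114534).
So ∂z/∂E = −n_x/n_z = 0.21404 and ∂z/∂N = −n_y/n_z = 1.26352.
Unit vector along 305° is (sin 305°, cos 305°) = (-0.8192, 0.5736).
Slope in that direction = a·(-0.8192) + b·(0.5736) = 0.54940.
Apparent dip = arctan|0.54940| = 28.78° (true dip is 52.0°, so apparent ≤ true as expected).

28.78°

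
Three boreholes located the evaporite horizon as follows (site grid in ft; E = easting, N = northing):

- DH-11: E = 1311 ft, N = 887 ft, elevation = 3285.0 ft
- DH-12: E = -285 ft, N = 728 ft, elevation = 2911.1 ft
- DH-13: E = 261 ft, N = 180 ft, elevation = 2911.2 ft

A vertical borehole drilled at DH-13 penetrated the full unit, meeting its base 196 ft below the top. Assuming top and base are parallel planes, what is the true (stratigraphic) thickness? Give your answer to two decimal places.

Two edge vectors: DH-11→DH-12 = (-1596, -159, -373.9), DH-11→DH-13 = (-1050, -707, -373.8).
Normal n = (DH-11→DH-12) × (DH-11→DH-13) = (-204913.1, -203989.8, 961422).
So ∂z/∂E = −n_x/n_z = 0.21314 and ∂z/∂N = −n_y/n_z = 0.21218.
|∇z| = √(a²+b²) = 0.30074, so dip δ = arctan(0.30074) = 16.74°.
True thickness = vertical thickness × cos δ = 196 × cos 16.74° = 187.70 ft.

187.70 ft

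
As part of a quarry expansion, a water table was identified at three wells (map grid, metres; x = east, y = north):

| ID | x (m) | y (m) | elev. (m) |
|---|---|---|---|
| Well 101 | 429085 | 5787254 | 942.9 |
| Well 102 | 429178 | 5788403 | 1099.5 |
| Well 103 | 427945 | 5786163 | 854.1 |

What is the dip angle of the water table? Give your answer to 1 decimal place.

8.6°

Let the plane be z = a·x + b·y + c.
Well 102−Well 101: 93a + 1149b = 156.6;  Well 103−Well 101: −1140a − 1091b = −88.8.
Solving gives a = −0.05695, b = 0.14090.
Gradient magnitude |∇z| = √(a² + b²) = √(0.00324 + 0.01985) = 0.15198.
True dip = arctan(0.15198) = 8.6°, dipping toward SSE (azimuth ≈ 158°).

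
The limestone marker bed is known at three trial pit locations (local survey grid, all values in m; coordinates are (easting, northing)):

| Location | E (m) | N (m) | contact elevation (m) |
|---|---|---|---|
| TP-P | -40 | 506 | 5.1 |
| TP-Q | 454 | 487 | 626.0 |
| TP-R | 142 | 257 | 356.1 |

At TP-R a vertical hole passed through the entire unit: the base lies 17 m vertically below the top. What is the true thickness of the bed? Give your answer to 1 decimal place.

Two edge vectors: TP-P→TP-Q = (494, -19, 620.9), TP-P→TP-R = (182, -249, 351).
Normal n = (TP-P→TP-Q) × (TP-P→TP-R) = (147935.1, -60390.2, -119548).
So ∂z/∂E = −n_x/n_z = 1.23745 and ∂z/∂N = −n_y/n_z = −0.50515.
|∇z| = √(a²+b²) = 1.33659, so dip δ = arctan(1.33659) = 53.20°.
True thickness = vertical thickness × cos δ = 17 × cos 53.20° = 10.2 m.

10.2 m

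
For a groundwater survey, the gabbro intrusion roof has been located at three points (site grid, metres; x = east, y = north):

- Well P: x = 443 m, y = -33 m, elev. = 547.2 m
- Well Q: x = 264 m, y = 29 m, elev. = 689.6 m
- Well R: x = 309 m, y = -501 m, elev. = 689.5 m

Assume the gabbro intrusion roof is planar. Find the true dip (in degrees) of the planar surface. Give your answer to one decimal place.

39.4°

Two edge vectors: Well P→Well Q = (-179, 62, 142.4), Well P→Well R = (-134, -468, 142.3).
Normal n = (Well P→Well Q) × (Well P→Well R) = (75465.8, 6390.1, 92080).
So ∂z/∂x = −n_x/n_z = −0.81957 and ∂z/∂y = −n_y/n_z = −0.06940.
Gradient magnitude |∇z| = √(a² + b²) = √(0.67169 + 0.00482) = 0.82250.
True dip = arctan(0.82250) = 39.4°, dipping toward E (azimuth ≈ 085°).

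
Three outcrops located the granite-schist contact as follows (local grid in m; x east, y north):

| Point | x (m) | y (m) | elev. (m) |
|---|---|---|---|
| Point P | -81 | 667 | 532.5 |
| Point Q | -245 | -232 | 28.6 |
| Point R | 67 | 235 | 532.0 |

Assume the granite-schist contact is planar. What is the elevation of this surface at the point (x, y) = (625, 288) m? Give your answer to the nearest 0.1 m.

Two edge vectors: Point P→Point Q = (-164, -899, -503.9), Point P→Point R = (148, -432, -0.5).
Normal n = (Point P→Point Q) × (Point P→Point R) = (-217235.3, -74659.2, 203900).
So ∂z/∂x = −n_x/n_z = 1.06540 and ∂z/∂y = −n_y/n_z = 0.36616.
Intercept c from Point P: 532.5 + 86.30 − 244.23 = 374.57.
At (625, 288): z = 665.9 + 105.5 + 374.57 = 1145.9 m.

1145.9 m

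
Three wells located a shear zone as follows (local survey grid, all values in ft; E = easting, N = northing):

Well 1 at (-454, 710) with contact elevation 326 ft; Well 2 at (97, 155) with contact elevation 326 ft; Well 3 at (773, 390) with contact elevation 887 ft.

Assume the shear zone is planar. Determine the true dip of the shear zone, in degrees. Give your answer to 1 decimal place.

Let the plane be z = a·E + b·N + c.
Well 2−Well 1: 551a − 555b = 0;  Well 3−Well 1: 1227a − 320b = 561.
Solving gives a = 0.61695, b = 0.61251.
Gradient magnitude |∇z| = √(a² + b²) = √(0.38063 + 0.37517) = 0.86937.
True dip = arctan(0.86937) = 41.0°, dipping toward SW (azimuth ≈ 225°).

41.0°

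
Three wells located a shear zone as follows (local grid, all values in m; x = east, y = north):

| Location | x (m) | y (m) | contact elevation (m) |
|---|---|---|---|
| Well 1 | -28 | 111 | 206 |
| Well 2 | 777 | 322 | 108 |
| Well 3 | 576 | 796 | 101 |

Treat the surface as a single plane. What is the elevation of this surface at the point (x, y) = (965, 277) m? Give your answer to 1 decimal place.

90.7 m

Let the plane be z = a·x + b·y + c.
Well 2−Well 1: 805a + 211b = −98;  Well 3−Well 1: 604a + 685b = −105.
Solving gives a = −0.10608, b = −0.05975.
Then c = 206 − a·-28 − b·111 = 209.66.
At (965, 277): z = −102.4 − 16.6 + 209.66 = 90.7 m.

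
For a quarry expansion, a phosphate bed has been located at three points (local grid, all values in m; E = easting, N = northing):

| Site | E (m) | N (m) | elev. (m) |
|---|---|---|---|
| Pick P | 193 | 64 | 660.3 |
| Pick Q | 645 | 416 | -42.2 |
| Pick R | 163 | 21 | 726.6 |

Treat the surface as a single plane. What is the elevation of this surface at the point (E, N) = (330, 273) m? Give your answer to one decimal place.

Let the plane be z = a·E + b·N + c.
Pick Q−Pick P: 452a + 352b = −702.5;  Pick R−Pick P: −30a − 43b = 66.3.
Solving gives a = −0.77399, b = −1.00187.
Then c = 660.3 − a·193 − b·64 = 873.80.
At (330, 273): z = −255.4 − 273.5 + 873.80 = 344.9 m.

344.9 m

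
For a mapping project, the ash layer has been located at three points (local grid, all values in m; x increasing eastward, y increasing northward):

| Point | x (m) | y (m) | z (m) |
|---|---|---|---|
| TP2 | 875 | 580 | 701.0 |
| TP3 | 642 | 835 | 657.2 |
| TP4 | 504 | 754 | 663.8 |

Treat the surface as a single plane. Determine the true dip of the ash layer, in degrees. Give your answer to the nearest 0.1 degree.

8.2°

Let the plane be z = a·x + b·y + c.
TP3−TP2: −233a + 255b = −43.8;  TP4−TP2: −371a + 174b = −37.2.
Solving gives a = 0.03449, b = −0.14025.
Gradient magnitude |∇z| = √(a² + b²) = √(0.00119 + 0.01967) = 0.14443.
True dip = arctan(0.14443) = 8.2°, dipping toward NNW (azimuth ≈ 346°).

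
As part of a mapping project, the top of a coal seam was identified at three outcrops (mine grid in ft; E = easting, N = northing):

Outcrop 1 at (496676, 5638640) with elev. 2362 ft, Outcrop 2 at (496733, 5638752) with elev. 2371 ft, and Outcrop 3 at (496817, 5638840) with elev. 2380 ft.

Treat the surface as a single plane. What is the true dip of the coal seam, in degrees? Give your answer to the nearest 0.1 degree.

4.2°

Let the plane be z = a·E + b·N + c.
Outcrop 2−Outcrop 1: 57a + 112b = 9;  Outcrop 3−Outcrop 1: 141a + 200b = 18.
Solving gives a = 0.04918, b = 0.05533.
Gradient magnitude |∇z| = √(a² + b²) = √(0.00242 + 0.00306) = 0.07403.
True dip = arctan(0.07403) = 4.2°, dipping toward SW (azimuth ≈ 222°).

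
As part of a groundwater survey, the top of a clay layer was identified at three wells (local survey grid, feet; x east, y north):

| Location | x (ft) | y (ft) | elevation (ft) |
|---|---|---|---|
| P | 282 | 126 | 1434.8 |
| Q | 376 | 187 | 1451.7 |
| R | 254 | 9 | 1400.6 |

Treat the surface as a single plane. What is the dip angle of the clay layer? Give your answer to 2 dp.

Two edge vectors: P→Q = (94, 61, 16.9), P→R = (-28, -117, -34.2).
Normal n = (P→Q) × (P→R) = (-108.9, 2741.6, -9290).
So ∂z/∂x = −n_x/n_z = −0.01172 and ∂z/∂y = −n_y/n_z = 0.29511.
Gradient magnitude |∇z| = √(a² + b²) = √(0.00014 + 0.08709) = 0.29535.
True dip = arctan(0.29535) = 16.45°, dipping toward S (azimuth ≈ 178°).

16.45°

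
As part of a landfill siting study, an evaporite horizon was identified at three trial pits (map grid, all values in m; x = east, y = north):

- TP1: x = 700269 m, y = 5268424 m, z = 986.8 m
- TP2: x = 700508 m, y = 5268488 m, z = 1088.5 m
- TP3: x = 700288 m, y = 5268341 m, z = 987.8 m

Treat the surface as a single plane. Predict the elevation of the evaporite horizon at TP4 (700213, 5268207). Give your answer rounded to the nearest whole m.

Two edge vectors: TP1→TP2 = (239, 64, 101.7), TP1→TP3 = (19, -83, 1).
Normal n = (TP1→TP2) × (TP1→TP3) = (8505.1, 1693.3, -21053).
So ∂z/∂x = −n_x/n_z = 0.40398518 and ∂z/∂y = −n_y/n_z = 0.08043034.
Intercept c from TP1: 986.8 − 282898.30 − 423741.15 = −705652.64.
At (700213, 5268207): z = 282875.7 + 423723.7 − 705652.64 = 946.7 m.

947 m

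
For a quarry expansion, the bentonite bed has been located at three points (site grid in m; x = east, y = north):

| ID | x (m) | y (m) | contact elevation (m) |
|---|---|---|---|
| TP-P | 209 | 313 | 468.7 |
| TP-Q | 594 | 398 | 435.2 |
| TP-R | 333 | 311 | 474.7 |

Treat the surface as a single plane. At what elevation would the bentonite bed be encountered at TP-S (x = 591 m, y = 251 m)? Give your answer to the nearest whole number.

519 m

Two edge vectors: TP-P→TP-Q = (385, 85, -33.5), TP-P→TP-R = (124, -2, 6).
Normal n = (TP-P→TP-Q) × (TP-P→TP-R) = (443, -6464, -11310).
So ∂z/∂x = −n_x/n_z = 0.03917 and ∂z/∂y = −n_y/n_z = −0.57153.
Intercept c from TP-P: 468.7 − 8.19 + 178.89 = 639.40.
At (591, 251): z = 23.1 − 143.5 + 639.40 = 519.1 m.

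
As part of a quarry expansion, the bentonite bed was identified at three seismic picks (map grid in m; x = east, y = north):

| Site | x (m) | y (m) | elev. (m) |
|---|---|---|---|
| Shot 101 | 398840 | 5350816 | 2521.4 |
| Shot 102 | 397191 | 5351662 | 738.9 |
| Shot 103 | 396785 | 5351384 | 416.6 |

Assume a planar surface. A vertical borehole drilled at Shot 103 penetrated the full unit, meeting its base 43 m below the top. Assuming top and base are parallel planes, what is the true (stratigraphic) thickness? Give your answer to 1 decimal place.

30.6 m

Two edge vectors: Shot 101→Shot 102 = (-1649, 846, -1782.5), Shot 101→Shot 103 = (-2055, 568, -2104.8).
Normal n = (Shot 101→Shot 102) × (Shot 101→Shot 103) = (-768200.8, 192222.3, 801898).
So ∂z/∂x = −n_x/n_z = 0.95798 and ∂z/∂y = −n_y/n_z = −0.23971.
|∇z| = √(a²+b²) = 0.98751, so dip δ = arctan(0.98751) = 44.64°.
True thickness = vertical thickness × cos δ = 43 × cos 44.64° = 30.6 m.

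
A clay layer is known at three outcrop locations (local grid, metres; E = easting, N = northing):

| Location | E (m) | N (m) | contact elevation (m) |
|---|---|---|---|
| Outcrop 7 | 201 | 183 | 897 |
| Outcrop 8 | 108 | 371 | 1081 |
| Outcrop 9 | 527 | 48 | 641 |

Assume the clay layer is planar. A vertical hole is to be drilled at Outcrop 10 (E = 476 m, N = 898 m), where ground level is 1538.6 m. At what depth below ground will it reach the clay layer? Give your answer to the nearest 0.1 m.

Let the plane be z = a·E + b·N + c.
Outcrop 8−Outcrop 7: −93a + 188b = 184;  Outcrop 9−Outcrop 7: 326a − 135b = −256.
Solving gives a = −0.47787, b = 0.74233.
Then c = 897 − a·201 − b·183 = 857.21.
At (476, 898): z_contact = −227.47 + 666.61 + 857.21 = 1296.35 m.
Depth below ground = 1538.6 − 1296.35 = 242.2 m.

242.2 m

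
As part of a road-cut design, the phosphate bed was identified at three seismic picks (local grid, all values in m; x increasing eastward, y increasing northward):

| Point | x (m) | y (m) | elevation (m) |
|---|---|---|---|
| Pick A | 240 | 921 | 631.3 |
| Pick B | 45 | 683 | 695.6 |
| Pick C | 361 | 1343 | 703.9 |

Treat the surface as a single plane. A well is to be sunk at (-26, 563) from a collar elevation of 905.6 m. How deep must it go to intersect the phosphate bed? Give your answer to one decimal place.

200.3 m

Let the plane be z = a·x + b·y + c.
Pick B−Pick A: −195a − 238b = 64.3;  Pick C−Pick A: 121a + 422b = 72.6.
Solving gives a = −0.830281, b = 0.410104.
Then c = 631.3 − a·240 − b·921 = 452.86.
At (-26, 563): z_contact = 21.59 + 230.89 + 452.86 = 705.34 m.
Depth below ground = 905.6 − 705.34 = 200.3 m.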